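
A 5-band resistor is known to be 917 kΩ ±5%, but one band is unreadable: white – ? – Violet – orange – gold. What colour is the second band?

917000 Ω = 917 × 10^3.
The second band gives digit 1 of the significand, and 1 is brown.

brown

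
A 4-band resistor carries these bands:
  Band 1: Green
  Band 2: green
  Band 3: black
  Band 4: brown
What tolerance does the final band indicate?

The last band, brown, is the tolerance band.
Brown corresponds to ±1%.

±1%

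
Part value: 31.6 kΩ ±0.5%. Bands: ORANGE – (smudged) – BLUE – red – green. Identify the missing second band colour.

31600 Ω = 316 × 10^2.
The second band gives digit 1 of the significand, and 1 is brown.

brown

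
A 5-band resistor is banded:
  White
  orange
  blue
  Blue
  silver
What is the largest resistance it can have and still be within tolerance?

1029600000 Ω

White → 9 (first significant figure)
Orange → 3 (second significant figure)
Blue → 6 (third significant figure)
Blue → ×10^6 multiplier
Silver → ±10% tolerance
936 × 1000000 = 936000000 Ω
Largest = 936000000 × (1 + 10/100) = 1029600000 Ω.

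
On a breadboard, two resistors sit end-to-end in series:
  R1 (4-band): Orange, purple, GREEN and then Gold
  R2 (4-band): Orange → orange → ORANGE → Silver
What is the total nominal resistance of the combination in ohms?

R1: orange, violet → 37; green ×10^5 → 3700000 Ω.
R2: orange, orange → 33; orange ×10^3 → 33000 Ω.
Series: 3700000 + 33000 = 3733000 Ω.

3733000 Ω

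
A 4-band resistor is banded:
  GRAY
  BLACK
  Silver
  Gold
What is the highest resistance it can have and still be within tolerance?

Grey → 8 (first significant figure)
Black → 0 (second significant figure)
Silver → ×0.01 multiplier
Gold → ±5% tolerance
80 × 0.01 = 0.8 Ω
Highest = 0.8 × (1 + 5/100) = 0.84 Ω.

0.84 Ω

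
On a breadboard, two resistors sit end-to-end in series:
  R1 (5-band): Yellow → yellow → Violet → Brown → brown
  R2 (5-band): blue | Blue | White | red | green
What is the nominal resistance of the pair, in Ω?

R1: yellow, yellow, violet → 447; brown ×10 → 4470 Ω.
R2: blue, blue, white → 669; red ×10^2 → 66900 Ω.
Series: 4470 + 66900 = 71370 Ω.

71370 Ω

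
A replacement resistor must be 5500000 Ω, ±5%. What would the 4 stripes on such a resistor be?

5500000 Ω = 55 × 10^5.
5 → green
5 → green
Multiplier 10^5 → green.
±5% tolerance → gold.

green, green, green, gold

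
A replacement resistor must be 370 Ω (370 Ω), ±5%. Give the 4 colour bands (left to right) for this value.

orange, violet, brown, gold

370 Ω = 37 × 10^1.
3 → orange
7 → violet
Multiplier 10^1 → brown.
±5% tolerance → gold.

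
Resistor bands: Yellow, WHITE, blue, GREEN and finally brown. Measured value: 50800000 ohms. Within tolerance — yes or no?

no

Yellow → 4 (first significant figure)
White → 9 (second significant figure)
Blue → 6 (third significant figure)
Green → ×10^5 multiplier
Brown → ±1% tolerance
496 × 100000 = 49600000 Ω
Allowed range: 49104000 Ω to 50096000 Ω.
50800000 ohms lies outside that range.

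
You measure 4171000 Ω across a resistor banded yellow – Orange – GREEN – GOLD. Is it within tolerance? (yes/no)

Yellow → 4 (first significant figure)
Orange → 3 (second significant figure)
Green → ×10^5 multiplier
Gold → ±5% tolerance
43 × 100000 = 4300000 Ω
Allowed range: 4085000 Ω to 4515000 Ω.
4171000 Ω lies inside that range.

yes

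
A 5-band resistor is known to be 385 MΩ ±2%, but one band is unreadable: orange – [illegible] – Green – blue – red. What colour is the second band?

385000000 Ω = 385 × 10^6.
The second band gives digit 8 of the significand, and 8 is grey.

grey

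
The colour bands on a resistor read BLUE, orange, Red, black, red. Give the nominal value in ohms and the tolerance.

632 Ω ±2%

Blue → 6 (first significant figure)
Orange → 3 (second significant figure)
Red → 2 (third significant figure)
Black → ×1 multiplier
Red → ±2% tolerance
632 × 1 = 632 Ω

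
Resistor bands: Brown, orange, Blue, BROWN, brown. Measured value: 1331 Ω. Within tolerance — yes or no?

Brown → 1 (first significant figure)
Orange → 3 (second significant figure)
Blue → 6 (third significant figure)
Brown → ×10 multiplier
Brown → ±1% tolerance
136 × 10 = 1360 Ω
Allowed range: 1346.4 Ω to 1373.6 Ω.
1331 Ω lies outside that range.

no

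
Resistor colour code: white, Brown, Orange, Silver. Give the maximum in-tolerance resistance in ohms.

100100 Ω

White → 9 (first significant figure)
Brown → 1 (second significant figure)
Orange → ×10^3 multiplier
Silver → ±10% tolerance
91 × 1000 = 91000 Ω
Maximum = 91000 × (1 + 10/100) = 100100 Ω.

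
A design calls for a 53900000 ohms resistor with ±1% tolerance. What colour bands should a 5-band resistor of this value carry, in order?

53900000 Ω = 539 × 10^5.
5 → green
3 → orange
9 → white
Multiplier 10^5 → green.
±1% tolerance → brown.

green, orange, white, green, brown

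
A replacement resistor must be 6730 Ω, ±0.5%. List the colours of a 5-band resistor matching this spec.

6730 Ω = 673 × 10^1.
6 → blue
7 → violet
3 → orange
Multiplier 10^1 → brown.
±0.5% tolerance → green.

blue, violet, orange, brown, green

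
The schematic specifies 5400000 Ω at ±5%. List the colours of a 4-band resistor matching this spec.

5400000 Ω = 54 × 10^5.
5 → green
4 → yellow
Multiplier 10^5 → green.
±5% tolerance → gold.

green, yellow, green, gold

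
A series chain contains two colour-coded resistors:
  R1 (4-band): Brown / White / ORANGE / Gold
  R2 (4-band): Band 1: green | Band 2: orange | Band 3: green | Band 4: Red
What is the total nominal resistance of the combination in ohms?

R1: brown, white → 19; orange ×10^3 → 19000 Ω.
R2: green, orange → 53; green ×10^5 → 5300000 Ω.
Series: 19000 + 5300000 = 5319000 Ω.

5319000 Ω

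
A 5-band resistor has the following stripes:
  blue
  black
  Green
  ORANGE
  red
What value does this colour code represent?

Blue → 6 (first significant figure)
Black → 0 (second significant figure)
Green → 5 (third significant figure)
Orange → ×10^3 multiplier
605 × 1000 = 605000 Ω

605000 Ω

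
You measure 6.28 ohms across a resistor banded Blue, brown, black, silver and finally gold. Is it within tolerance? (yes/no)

Blue → 6 (first significant figure)
Brown → 1 (second significant figure)
Black → 0 (third significant figure)
Silver → ×0.01 multiplier
Gold → ±5% tolerance
610 × 0.01 = 6.1 Ω
Allowed range: 5.795 Ω to 6.405 Ω.
6.28 ohms lies inside that range.

yes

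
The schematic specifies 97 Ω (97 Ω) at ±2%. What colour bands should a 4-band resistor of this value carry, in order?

white, violet, black, red

97 Ω = 97 × 10^0.
9 → white
7 → violet
Multiplier 10^0 → black.
±2% tolerance → red.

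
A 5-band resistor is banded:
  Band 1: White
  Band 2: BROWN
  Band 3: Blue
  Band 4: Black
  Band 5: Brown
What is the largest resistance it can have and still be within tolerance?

925.16 Ω

White → 9 (first significant figure)
Brown → 1 (second significant figure)
Blue → 6 (third significant figure)
Black → ×1 multiplier
Brown → ±1% tolerance
916 × 1 = 916 Ω
Largest = 916 × (1 + 1/100) = 925.16 Ω.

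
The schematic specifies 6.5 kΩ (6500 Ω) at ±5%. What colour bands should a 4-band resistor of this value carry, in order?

blue, green, red, gold

6500 Ω = 65 × 10^2.
6 → blue
5 → green
Multiplier 10^2 → red.
±5% tolerance → gold.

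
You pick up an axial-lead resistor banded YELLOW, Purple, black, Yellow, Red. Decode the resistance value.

4700000 Ω

Yellow → 4 (first significant figure)
Violet → 7 (second significant figure)
Black → 0 (third significant figure)
Yellow → ×10^4 multiplier
470 × 10000 = 4700000 Ω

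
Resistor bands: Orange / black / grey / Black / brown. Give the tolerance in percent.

The last band, brown, is the tolerance band.
Brown corresponds to ±1%.

±1%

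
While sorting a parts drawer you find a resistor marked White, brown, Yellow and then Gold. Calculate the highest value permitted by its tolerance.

White → 9 (first significant figure)
Brown → 1 (second significant figure)
Yellow → ×10^4 multiplier
Gold → ±5% tolerance
91 × 10000 = 910000 Ω
Highest = 910000 × (1 + 5/100) = 955500 Ω.

955500 Ω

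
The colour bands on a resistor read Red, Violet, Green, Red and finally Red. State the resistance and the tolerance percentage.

27500 Ω ±2%

Red → 2 (first significant figure)
Violet → 7 (second significant figure)
Green → 5 (third significant figure)
Red → ×10^2 multiplier
Red → ±2% tolerance
275 × 100 = 27500 Ω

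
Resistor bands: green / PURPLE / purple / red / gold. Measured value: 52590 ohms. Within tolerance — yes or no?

Green → 5 (first significant figure)
Violet → 7 (second significant figure)
Violet → 7 (third significant figure)
Red → ×10^2 multiplier
Gold → ±5% tolerance
577 × 100 = 57700 Ω
Allowed range: 54815 Ω to 60585 Ω.
52590 ohms lies outside that range.

no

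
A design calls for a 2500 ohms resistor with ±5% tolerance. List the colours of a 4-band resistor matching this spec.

red, green, red, gold

2500 Ω = 25 × 10^2.
2 → red
5 → green
Multiplier 10^2 → red.
±5% tolerance → gold.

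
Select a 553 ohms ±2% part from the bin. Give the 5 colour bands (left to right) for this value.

553 Ω = 553 × 10^0.
5 → green
5 → green
3 → orange
Multiplier 10^0 → black.
±2% tolerance → red.

green, green, orange, black, red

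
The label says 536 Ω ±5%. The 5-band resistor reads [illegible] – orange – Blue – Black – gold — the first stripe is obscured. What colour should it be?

536 Ω = 536 × 10^0.
The first band gives digit 5 of the significand, and 5 is green.

green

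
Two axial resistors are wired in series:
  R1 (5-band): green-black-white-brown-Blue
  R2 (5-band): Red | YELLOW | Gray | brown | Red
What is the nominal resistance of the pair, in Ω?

7570 Ω

R1: green, black, white → 509; brown ×10 → 5090 Ω.
R2: red, yellow, grey → 248; brown ×10 → 2480 Ω.
Series: 5090 + 2480 = 7570 Ω.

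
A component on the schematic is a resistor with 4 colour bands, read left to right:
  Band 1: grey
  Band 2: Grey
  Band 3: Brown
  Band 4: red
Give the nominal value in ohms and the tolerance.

880 Ω ±2%

Grey → 8 (first significant figure)
Grey → 8 (second significant figure)
Brown → ×10 multiplier
Red → ±2% tolerance
88 × 10 = 880 Ω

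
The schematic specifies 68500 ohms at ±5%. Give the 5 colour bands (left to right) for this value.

blue, grey, green, red, gold

68500 Ω = 685 × 10^2.
6 → blue
8 → grey
5 → green
Multiplier 10^2 → red.
±5% tolerance → gold.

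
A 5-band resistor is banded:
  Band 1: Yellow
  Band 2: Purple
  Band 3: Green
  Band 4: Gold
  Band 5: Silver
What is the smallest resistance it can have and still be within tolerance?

Yellow → 4 (first significant figure)
Violet → 7 (second significant figure)
Green → 5 (third significant figure)
Gold → ×0.1 multiplier
Silver → ±10% tolerance
475 × 0.1 = 47.5 Ω
Smallest = 47.5 × (1 − 10/100) = 42.75 Ω.

42.75 Ω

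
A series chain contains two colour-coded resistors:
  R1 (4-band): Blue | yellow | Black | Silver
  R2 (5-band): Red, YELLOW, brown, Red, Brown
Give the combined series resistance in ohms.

24164 Ω

R1: blue, yellow → 64; black ×1 → 64 Ω.
R2: red, yellow, brown → 241; red ×10^2 → 24100 Ω.
Series: 64 + 24100 = 24164 Ω.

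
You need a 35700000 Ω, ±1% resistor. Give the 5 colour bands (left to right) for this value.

35700000 Ω = 357 × 10^5.
3 → orange
5 → green
7 → violet
Multiplier 10^5 → green.
±1% tolerance → brown.

orange, green, violet, green, brown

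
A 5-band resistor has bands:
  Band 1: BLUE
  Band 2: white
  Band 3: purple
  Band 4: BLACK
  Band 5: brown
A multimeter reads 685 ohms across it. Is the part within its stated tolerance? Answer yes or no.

no

Blue → 6 (first significant figure)
White → 9 (second significant figure)
Violet → 7 (third significant figure)
Black → ×1 multiplier
Brown → ±1% tolerance
697 × 1 = 697 Ω
Allowed range: 690.03 Ω to 703.97 Ω.
685 ohms lies outside that range.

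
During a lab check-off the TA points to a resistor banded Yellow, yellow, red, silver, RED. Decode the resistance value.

Yellow → 4 (first significant figure)
Yellow → 4 (second significant figure)
Red → 2 (third significant figure)
Silver → ×0.01 multiplier
442 × 0.01 = 4.42 Ω

4.42 Ω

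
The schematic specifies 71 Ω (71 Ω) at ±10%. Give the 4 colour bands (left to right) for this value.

71 Ω = 71 × 10^0.
7 → violet
1 → brown
Multiplier 10^0 → black.
±10% tolerance → silver.

violet, brown, black, silver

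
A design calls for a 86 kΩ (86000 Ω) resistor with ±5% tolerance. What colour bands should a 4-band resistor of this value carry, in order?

86000 Ω = 86 × 10^3.
8 → grey
6 → blue
Multiplier 10^3 → orange.
±5% tolerance → gold.

grey, blue, orange, gold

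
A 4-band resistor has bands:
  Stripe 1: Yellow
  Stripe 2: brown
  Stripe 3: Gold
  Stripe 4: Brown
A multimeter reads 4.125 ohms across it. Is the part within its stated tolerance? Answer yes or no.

yes

Yellow → 4 (first significant figure)
Brown → 1 (second significant figure)
Gold → ×0.1 multiplier
Brown → ±1% tolerance
41 × 0.1 = 4.1 Ω
Allowed range: 4.059 Ω to 4.141 Ω.
4.125 ohms lies inside that range.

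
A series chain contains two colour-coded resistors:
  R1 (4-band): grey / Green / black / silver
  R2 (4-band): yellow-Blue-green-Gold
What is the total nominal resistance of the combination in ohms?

4600085 Ω

R1: grey, green → 85; black ×1 → 85 Ω.
R2: yellow, blue → 46; green ×10^5 → 4600000 Ω.
Series: 85 + 4600000 = 4600085 Ω.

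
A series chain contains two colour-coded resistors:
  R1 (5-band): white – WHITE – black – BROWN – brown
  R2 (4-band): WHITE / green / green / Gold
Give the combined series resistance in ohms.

9509900 Ω

R1: white, white, black → 990; brown ×10 → 9900 Ω.
R2: white, green → 95; green ×10^5 → 9500000 Ω.
Series: 9900 + 9500000 = 9509900 Ω.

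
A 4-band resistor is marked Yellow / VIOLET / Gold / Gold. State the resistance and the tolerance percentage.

Yellow → 4 (first significant figure)
Violet → 7 (second significant figure)
Gold → ×0.1 multiplier
Gold → ±5% tolerance
47 × 0.1 = 4.7 Ω

4.7 Ω ±5%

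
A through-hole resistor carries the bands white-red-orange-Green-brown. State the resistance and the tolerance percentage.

White → 9 (first significant figure)
Red → 2 (second significant figure)
Orange → 3 (third significant figure)
Green → ×10^5 multiplier
Brown → ±1% tolerance
923 × 100000 = 92300000 Ω

92300000 Ω ±1%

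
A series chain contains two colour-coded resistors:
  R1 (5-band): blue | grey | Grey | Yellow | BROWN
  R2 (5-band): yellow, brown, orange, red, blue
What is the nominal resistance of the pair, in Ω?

R1: blue, grey, grey → 688; yellow ×10^4 → 6880000 Ω.
R2: yellow, brown, orange → 413; red ×10^2 → 41300 Ω.
Series: 6880000 + 41300 = 6921300 Ω.

6921300 Ω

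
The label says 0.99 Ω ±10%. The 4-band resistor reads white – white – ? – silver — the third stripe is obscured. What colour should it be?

silver

0.99 Ω = 99 × 10^-2.
The third band is the multiplier, 10^-2, which is silver.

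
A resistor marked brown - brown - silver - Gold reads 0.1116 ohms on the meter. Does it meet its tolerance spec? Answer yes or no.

Brown → 1 (first significant figure)
Brown → 1 (second significant figure)
Silver → ×0.01 multiplier
Gold → ±5% tolerance
11 × 0.01 = 0.11 Ω
Allowed range: 0.1045 Ω to 0.1155 Ω.
0.1116 ohms lies inside that range.

yes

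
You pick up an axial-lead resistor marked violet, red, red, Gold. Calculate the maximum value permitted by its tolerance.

Violet → 7 (first significant figure)
Red → 2 (second significant figure)
Red → ×10^2 multiplier
Gold → ±5% tolerance
72 × 100 = 7200 Ω
Maximum = 7200 × (1 + 5/100) = 7560 Ω.

7560 Ω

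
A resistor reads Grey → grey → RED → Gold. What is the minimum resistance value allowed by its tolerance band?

8360 Ω

Grey → 8 (first significant figure)
Grey → 8 (second significant figure)
Red → ×10^2 multiplier
Gold → ±5% tolerance
88 × 100 = 8800 Ω
Minimum = 8800 × (1 − 5/100) = 8360 Ω.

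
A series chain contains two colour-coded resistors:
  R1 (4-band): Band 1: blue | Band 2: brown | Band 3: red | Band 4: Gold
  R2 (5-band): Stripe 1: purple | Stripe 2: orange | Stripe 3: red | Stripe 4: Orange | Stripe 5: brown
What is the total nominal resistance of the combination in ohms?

738100 Ω

R1: blue, brown → 61; red ×10^2 → 6100 Ω.
R2: violet, orange, red → 732; orange ×10^3 → 732000 Ω.
Series: 6100 + 732000 = 738100 Ω.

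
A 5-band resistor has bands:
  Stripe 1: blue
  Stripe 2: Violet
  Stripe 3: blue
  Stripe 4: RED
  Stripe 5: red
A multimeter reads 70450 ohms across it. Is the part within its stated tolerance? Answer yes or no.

Blue → 6 (first significant figure)
Violet → 7 (second significant figure)
Blue → 6 (third significant figure)
Red → ×10^2 multiplier
Red → ±2% tolerance
676 × 100 = 67600 Ω
Allowed range: 66248 Ω to 68952 Ω.
70450 ohms lies outside that range.

no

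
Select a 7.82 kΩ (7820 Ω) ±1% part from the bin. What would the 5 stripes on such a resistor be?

7820 Ω = 782 × 10^1.
7 → violet
8 → grey
2 → red
Multiplier 10^1 → brown.
±1% tolerance → brown.

violet, grey, red, brown, brown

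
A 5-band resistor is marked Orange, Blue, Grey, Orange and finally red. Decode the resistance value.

Orange → 3 (first significant figure)
Blue → 6 (second significant figure)
Grey → 8 (third significant figure)
Orange → ×10^3 multiplier
368 × 1000 = 368000 Ω

368000 Ω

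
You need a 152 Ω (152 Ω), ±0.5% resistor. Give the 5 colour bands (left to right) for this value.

152 Ω = 152 × 10^0.
1 → brown
5 → green
2 → red
Multiplier 10^0 → black.
±0.5% tolerance → green.

brown, green, red, black, green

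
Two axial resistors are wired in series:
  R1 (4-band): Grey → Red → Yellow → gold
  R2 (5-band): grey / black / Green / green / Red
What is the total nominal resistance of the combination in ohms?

R1: grey, red → 82; yellow ×10^4 → 820000 Ω.
R2: grey, black, green → 805; green ×10^5 → 80500000 Ω.
Series: 820000 + 80500000 = 81320000 Ω.

81320000 Ω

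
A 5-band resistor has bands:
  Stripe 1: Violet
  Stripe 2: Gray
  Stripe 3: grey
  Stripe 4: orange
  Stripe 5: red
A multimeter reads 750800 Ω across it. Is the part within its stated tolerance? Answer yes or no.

Violet → 7 (first significant figure)
Grey → 8 (second significant figure)
Grey → 8 (third significant figure)
Orange → ×10^3 multiplier
Red → ±2% tolerance
788 × 1000 = 788000 Ω
Allowed range: 772240 Ω to 803760 Ω.
750800 Ω lies outside that range.

no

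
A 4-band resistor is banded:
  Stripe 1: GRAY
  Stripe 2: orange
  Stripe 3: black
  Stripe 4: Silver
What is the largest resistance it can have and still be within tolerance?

91.3 Ω

Grey → 8 (first significant figure)
Orange → 3 (second significant figure)
Black → ×1 multiplier
Silver → ±10% tolerance
83 × 1 = 83 Ω
Largest = 83 × (1 + 10/100) = 91.3 Ω.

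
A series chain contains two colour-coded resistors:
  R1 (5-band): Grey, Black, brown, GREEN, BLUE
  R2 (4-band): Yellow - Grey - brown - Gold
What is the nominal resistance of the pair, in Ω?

R1: grey, black, brown → 801; green ×10^5 → 80100000 Ω.
R2: yellow, grey → 48; brown ×10 → 480 Ω.
Series: 80100000 + 480 = 80100480 Ω.

80100480 Ω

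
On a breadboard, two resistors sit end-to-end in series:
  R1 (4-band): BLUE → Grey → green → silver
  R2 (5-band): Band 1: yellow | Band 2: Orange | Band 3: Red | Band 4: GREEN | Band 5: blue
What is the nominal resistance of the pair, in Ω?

R1: blue, grey → 68; green ×10^5 → 6800000 Ω.
R2: yellow, orange, red → 432; green ×10^5 → 43200000 Ω.
Series: 6800000 + 43200000 = 50000000 Ω.

50000000 Ω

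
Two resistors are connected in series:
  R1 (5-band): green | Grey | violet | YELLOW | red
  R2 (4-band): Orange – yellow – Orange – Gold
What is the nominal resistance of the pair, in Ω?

R1: green, grey, violet → 587; yellow ×10^4 → 5870000 Ω.
R2: orange, yellow → 34; orange ×10^3 → 34000 Ω.
Series: 5870000 + 34000 = 5904000 Ω.

5904000 Ω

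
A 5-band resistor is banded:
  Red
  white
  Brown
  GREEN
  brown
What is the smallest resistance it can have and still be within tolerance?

28809000 Ω

Red → 2 (first significant figure)
White → 9 (second significant figure)
Brown → 1 (third significant figure)
Green → ×10^5 multiplier
Brown → ±1% tolerance
291 × 100000 = 29100000 Ω
Smallest = 29100000 × (1 − 1/100) = 28809000 Ω.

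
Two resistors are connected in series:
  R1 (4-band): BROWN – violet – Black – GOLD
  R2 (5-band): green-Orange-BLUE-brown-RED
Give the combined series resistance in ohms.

R1: brown, violet → 17; black ×1 → 17 Ω.
R2: green, orange, blue → 536; brown ×10 → 5360 Ω.
Series: 17 + 5360 = 5377 Ω.

5377 Ω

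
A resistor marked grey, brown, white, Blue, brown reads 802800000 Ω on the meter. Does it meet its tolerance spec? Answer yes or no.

no

Grey → 8 (first significant figure)
Brown → 1 (second significant figure)
White → 9 (third significant figure)
Blue → ×10^6 multiplier
Brown → ±1% tolerance
819 × 1000000 = 819000000 Ω
Allowed range: 810810000 Ω to 827190000 Ω.
802800000 Ω lies outside that range.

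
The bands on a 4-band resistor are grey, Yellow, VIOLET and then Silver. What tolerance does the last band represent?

The last band, silver, is the tolerance band.
Silver corresponds to ±10%.

±10%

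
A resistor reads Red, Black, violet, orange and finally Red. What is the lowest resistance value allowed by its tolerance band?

202860 Ω

Red → 2 (first significant figure)
Black → 0 (second significant figure)
Violet → 7 (third significant figure)
Orange → ×10^3 multiplier
Red → ±2% tolerance
207 × 1000 = 207000 Ω
Lowest = 207000 × (1 − 2/100) = 202860 Ω.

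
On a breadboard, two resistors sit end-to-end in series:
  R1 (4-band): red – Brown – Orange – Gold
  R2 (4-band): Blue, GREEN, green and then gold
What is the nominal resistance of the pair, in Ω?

6521000 Ω

R1: red, brown → 21; orange ×10^3 → 21000 Ω.
R2: blue, green → 65; green ×10^5 → 6500000 Ω.
Series: 21000 + 6500000 = 6521000 Ω.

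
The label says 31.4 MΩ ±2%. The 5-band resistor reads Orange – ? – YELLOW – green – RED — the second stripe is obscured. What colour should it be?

31400000 Ω = 314 × 10^5.
The second band gives digit 1 of the significand, and 1 is brown.

brown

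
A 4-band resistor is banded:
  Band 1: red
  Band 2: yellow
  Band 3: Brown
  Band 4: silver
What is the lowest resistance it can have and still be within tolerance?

Red → 2 (first significant figure)
Yellow → 4 (second significant figure)
Brown → ×10 multiplier
Silver → ±10% tolerance
24 × 10 = 240 Ω
Lowest = 240 × (1 − 10/100) = 216 Ω.

216 Ω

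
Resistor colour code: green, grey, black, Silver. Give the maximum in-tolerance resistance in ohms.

63.8 Ω

Green → 5 (first significant figure)
Grey → 8 (second significant figure)
Black → ×1 multiplier
Silver → ±10% tolerance
58 × 1 = 58 Ω
Maximum = 58 × (1 + 10/100) = 63.8 Ω.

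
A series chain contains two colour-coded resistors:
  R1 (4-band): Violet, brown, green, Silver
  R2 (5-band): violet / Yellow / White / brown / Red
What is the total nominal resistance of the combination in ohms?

R1: violet, brown → 71; green ×10^5 → 7100000 Ω.
R2: violet, yellow, white → 749; brown ×10 → 7490 Ω.
Series: 7100000 + 7490 = 7107490 Ω.

7107490 Ω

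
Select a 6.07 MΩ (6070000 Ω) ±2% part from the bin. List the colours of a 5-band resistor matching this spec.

6070000 Ω = 607 × 10^4.
6 → blue
0 → black
7 → violet
Multiplier 10^4 → yellow.
±2% tolerance → red.

blue, black, violet, yellow, red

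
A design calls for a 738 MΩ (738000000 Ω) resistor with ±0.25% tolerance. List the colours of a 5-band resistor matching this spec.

738000000 Ω = 738 × 10^6.
7 → violet
3 → orange
8 → grey
Multiplier 10^6 → blue.
±0.25% tolerance → blue.

violet, orange, grey, blue, blue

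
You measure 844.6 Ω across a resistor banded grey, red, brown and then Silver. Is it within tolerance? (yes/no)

yes

Grey → 8 (first significant figure)
Red → 2 (second significant figure)
Brown → ×10 multiplier
Silver → ±10% tolerance
82 × 10 = 820 Ω
Allowed range: 738 Ω to 902 Ω.
844.6 Ω lies inside that range.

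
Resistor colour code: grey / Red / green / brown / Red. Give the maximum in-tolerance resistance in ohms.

8415 Ω

Grey → 8 (first significant figure)
Red → 2 (second significant figure)
Green → 5 (third significant figure)
Brown → ×10 multiplier
Red → ±2% tolerance
825 × 10 = 8250 Ω
Maximum = 8250 × (1 + 2/100) = 8415 Ω.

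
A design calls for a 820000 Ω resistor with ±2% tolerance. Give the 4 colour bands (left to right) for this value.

grey, red, yellow, red

820000 Ω = 82 × 10^4.
8 → grey
2 → red
Multiplier 10^4 → yellow.
±2% tolerance → red.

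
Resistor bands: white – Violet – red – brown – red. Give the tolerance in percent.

±2%

The last band, red, is the tolerance band.
Red corresponds to ±2%.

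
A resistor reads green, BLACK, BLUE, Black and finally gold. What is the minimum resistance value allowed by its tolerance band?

480.7 Ω

Green → 5 (first significant figure)
Black → 0 (second significant figure)
Blue → 6 (third significant figure)
Black → ×1 multiplier
Gold → ±5% tolerance
506 × 1 = 506 Ω
Minimum = 506 × (1 − 5/100) = 480.7 Ω.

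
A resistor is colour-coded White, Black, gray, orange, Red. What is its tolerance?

The last band, red, is the tolerance band.
Red corresponds to ±2%.

±2%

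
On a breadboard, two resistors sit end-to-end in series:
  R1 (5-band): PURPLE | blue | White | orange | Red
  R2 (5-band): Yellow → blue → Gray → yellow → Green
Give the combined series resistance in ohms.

R1: violet, blue, white → 769; orange ×10^3 → 769000 Ω.
R2: yellow, blue, grey → 468; yellow ×10^4 → 4680000 Ω.
Series: 769000 + 4680000 = 5449000 Ω.

5449000 Ω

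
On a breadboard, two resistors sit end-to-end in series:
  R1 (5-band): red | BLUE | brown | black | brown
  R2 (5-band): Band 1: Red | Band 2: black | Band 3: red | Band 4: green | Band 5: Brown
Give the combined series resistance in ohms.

R1: red, blue, brown → 261; black ×1 → 261 Ω.
R2: red, black, red → 202; green ×10^5 → 20200000 Ω.
Series: 261 + 20200000 = 20200261 Ω.

20200261 Ω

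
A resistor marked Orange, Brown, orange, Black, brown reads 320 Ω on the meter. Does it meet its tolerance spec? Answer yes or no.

no

Orange → 3 (first significant figure)
Brown → 1 (second significant figure)
Orange → 3 (third significant figure)
Black → ×1 multiplier
Brown → ±1% tolerance
313 × 1 = 313 Ω
Allowed range: 309.87 Ω to 316.13 Ω.
320 Ω lies outside that range.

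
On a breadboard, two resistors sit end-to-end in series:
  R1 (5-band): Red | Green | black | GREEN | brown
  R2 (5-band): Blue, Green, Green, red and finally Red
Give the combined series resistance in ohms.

25065500 Ω

R1: red, green, black → 250; green ×10^5 → 25000000 Ω.
R2: blue, green, green → 655; red ×10^2 → 65500 Ω.
Series: 25000000 + 65500 = 25065500 Ω.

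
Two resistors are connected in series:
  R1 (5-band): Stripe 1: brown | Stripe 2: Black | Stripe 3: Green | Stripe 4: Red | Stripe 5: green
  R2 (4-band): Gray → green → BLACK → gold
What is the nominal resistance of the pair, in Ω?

R1: brown, black, green → 105; red ×10^2 → 10500 Ω.
R2: grey, green → 85; black ×1 → 85 Ω.
Series: 10500 + 85 = 10585 Ω.

10585 Ω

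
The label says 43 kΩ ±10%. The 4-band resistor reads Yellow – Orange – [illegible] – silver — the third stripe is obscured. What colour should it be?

43000 Ω = 43 × 10^3.
The third band is the multiplier, 10^3, which is orange.

orange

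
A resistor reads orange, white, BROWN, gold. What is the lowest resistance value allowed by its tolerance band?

370.5 Ω

Orange → 3 (first significant figure)
White → 9 (second significant figure)
Brown → ×10 multiplier
Gold → ±5% tolerance
39 × 10 = 390 Ω
Lowest = 390 × (1 − 5/100) = 370.5 Ω.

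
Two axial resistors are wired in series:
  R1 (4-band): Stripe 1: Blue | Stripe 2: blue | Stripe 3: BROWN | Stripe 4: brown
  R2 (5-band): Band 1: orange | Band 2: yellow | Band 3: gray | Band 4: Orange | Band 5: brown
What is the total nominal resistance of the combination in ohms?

R1: blue, blue → 66; brown ×10 → 660 Ω.
R2: orange, yellow, grey → 348; orange ×10^3 → 348000 Ω.
Series: 660 + 348000 = 348660 Ω.

348660 Ω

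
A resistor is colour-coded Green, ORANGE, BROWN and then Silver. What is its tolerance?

±10%

The last band, silver, is the tolerance band.
Silver corresponds to ±10%.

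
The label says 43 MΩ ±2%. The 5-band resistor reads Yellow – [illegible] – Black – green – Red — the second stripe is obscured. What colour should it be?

orange

43000000 Ω = 430 × 10^5.
The second band gives digit 3 of the significand, and 3 is orange.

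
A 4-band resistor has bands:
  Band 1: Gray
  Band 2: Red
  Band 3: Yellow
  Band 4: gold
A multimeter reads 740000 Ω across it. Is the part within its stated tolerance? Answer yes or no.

Grey → 8 (first significant figure)
Red → 2 (second significant figure)
Yellow → ×10^4 multiplier
Gold → ±5% tolerance
82 × 10000 = 820000 Ω
Allowed range: 779000 Ω to 861000 Ω.
740000 Ω lies outside that range.

no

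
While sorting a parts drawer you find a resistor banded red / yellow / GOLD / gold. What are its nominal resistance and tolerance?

2.4 Ω ±5%

Red → 2 (first significant figure)
Yellow → 4 (second significant figure)
Gold → ×0.1 multiplier
Gold → ±5% tolerance
24 × 0.1 = 2.4 Ω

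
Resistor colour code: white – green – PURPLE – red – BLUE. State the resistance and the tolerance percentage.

White → 9 (first significant figure)
Green → 5 (second significant figure)
Violet → 7 (third significant figure)
Red → ×10^2 multiplier
Blue → ±0.25% tolerance
957 × 100 = 95700 Ω

95700 Ω ±0.25%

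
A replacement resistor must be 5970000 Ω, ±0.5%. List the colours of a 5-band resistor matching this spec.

green, white, violet, yellow, green

5970000 Ω = 597 × 10^4.
5 → green
9 → white
7 → violet
Multiplier 10^4 → yellow.
±0.5% tolerance → green.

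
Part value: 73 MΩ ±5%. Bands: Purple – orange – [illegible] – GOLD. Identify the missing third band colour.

blue

73000000 Ω = 73 × 10^6.
The third band is the multiplier, 10^6, which is blue.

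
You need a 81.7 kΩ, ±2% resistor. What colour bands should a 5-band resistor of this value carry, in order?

81700 Ω = 817 × 10^2.
8 → grey
1 → brown
7 → violet
Multiplier 10^2 → red.
±2% tolerance → red.

grey, brown, violet, red, red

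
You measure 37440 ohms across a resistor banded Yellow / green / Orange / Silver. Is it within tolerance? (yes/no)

Yellow → 4 (first significant figure)
Green → 5 (second significant figure)
Orange → ×10^3 multiplier
Silver → ±10% tolerance
45 × 1000 = 45000 Ω
Allowed range: 40500 Ω to 49500 Ω.
37440 ohms lies outside that range.

no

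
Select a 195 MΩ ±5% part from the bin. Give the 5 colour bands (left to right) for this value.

195000000 Ω = 195 × 10^6.
1 → brown
9 → white
5 → green
Multiplier 10^6 → blue.
±5% tolerance → gold.

brown, white, green, blue, gold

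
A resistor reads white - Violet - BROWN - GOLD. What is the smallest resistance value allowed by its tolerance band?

921.5 Ω

White → 9 (first significant figure)
Violet → 7 (second significant figure)
Brown → ×10 multiplier
Gold → ±5% tolerance
97 × 10 = 970 Ω
Smallest = 970 × (1 − 5/100) = 921.5 Ω.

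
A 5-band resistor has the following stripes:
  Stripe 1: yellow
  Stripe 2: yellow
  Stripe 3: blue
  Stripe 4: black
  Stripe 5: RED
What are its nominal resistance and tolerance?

446 Ω ±2%

Yellow → 4 (first significant figure)
Yellow → 4 (second significant figure)
Blue → 6 (third significant figure)
Black → ×1 multiplier
Red → ±2% tolerance
446 × 1 = 446 Ω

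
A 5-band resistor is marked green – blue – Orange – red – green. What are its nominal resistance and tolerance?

Green → 5 (first significant figure)
Blue → 6 (second significant figure)
Orange → 3 (third significant figure)
Red → ×10^2 multiplier
Green → ±0.5% tolerance
563 × 100 = 56300 Ω

56300 Ω ±0.5%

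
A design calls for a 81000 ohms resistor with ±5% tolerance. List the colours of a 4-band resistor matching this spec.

81000 Ω = 81 × 10^3.
8 → grey
1 → brown
Multiplier 10^3 → orange.
±5% tolerance → gold.

grey, brown, orange, gold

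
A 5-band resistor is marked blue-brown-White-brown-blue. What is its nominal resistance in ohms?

Blue → 6 (first significant figure)
Brown → 1 (second significant figure)
White → 9 (third significant figure)
Brown → ×10 multiplier
619 × 10 = 6190 Ω

6190 Ω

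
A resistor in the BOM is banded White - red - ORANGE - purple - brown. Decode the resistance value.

9230000000 Ω

White → 9 (first significant figure)
Red → 2 (second significant figure)
Orange → 3 (third significant figure)
Violet → ×10^7 multiplier
923 × 10000000 = 9230000000 Ω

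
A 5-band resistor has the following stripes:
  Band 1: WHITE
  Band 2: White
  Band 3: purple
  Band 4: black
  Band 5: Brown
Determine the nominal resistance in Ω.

997 Ω

White → 9 (first significant figure)
White → 9 (second significant figure)
Violet → 7 (third significant figure)
Black → ×1 multiplier
997 × 1 = 997 Ω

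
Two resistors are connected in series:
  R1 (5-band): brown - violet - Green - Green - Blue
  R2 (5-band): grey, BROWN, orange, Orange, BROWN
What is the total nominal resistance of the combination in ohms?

R1: brown, violet, green → 175; green ×10^5 → 17500000 Ω.
R2: grey, brown, orange → 813; orange ×10^3 → 813000 Ω.
Series: 17500000 + 813000 = 18313000 Ω.

18313000 Ω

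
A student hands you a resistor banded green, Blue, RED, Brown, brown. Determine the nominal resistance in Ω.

5620 Ω

Green → 5 (first significant figure)
Blue → 6 (second significant figure)
Red → 2 (third significant figure)
Brown → ×10 multiplier
562 × 10 = 5620 Ω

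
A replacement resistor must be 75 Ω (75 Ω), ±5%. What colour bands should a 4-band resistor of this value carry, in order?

violet, green, black, gold

75 Ω = 75 × 10^0.
7 → violet
5 → green
Multiplier 10^0 → black.
±5% tolerance → gold.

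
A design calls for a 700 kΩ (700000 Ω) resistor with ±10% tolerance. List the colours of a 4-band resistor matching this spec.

700000 Ω = 70 × 10^4.
7 → violet
0 → black
Multiplier 10^4 → yellow.
±10% tolerance → silver.

violet, black, yellow, silver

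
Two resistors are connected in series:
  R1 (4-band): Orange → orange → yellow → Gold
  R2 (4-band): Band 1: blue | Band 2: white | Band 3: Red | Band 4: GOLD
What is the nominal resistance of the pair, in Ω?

R1: orange, orange → 33; yellow ×10^4 → 330000 Ω.
R2: blue, white → 69; red ×10^2 → 6900 Ω.
Series: 330000 + 6900 = 336900 Ω.

336900 Ω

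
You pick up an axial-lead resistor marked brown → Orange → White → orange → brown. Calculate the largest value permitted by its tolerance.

140390 Ω

Brown → 1 (first significant figure)
Orange → 3 (second significant figure)
White → 9 (third significant figure)
Orange → ×10^3 multiplier
Brown → ±1% tolerance
139 × 1000 = 139000 Ω
Largest = 139000 × (1 + 1/100) = 140390 Ω.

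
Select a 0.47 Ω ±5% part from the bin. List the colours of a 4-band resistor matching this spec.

yellow, violet, silver, gold

0.47 Ω = 47 × 10^-2.
4 → yellow
7 → violet
Multiplier 10^-2 → silver.
±5% tolerance → gold.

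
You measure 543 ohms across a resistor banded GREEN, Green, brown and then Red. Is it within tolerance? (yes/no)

yes

Green → 5 (first significant figure)
Green → 5 (second significant figure)
Brown → ×10 multiplier
Red → ±2% tolerance
55 × 10 = 550 Ω
Allowed range: 539 Ω to 561 Ω.
543 ohms lies inside that range.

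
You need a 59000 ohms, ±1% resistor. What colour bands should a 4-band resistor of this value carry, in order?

59000 Ω = 59 × 10^3.
5 → green
9 → white
Multiplier 10^3 → orange.
±1% tolerance → brown.

green, white, orange, brown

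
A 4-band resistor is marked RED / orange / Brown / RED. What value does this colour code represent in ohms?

230 Ω

Red → 2 (first significant figure)
Orange → 3 (second significant figure)
Brown → ×10 multiplier
23 × 10 = 230 Ω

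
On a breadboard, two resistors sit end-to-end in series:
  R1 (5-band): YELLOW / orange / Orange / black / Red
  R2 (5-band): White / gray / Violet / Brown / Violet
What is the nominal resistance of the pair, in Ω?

10303 Ω

R1: yellow, orange, orange → 433; black ×1 → 433 Ω.
R2: white, grey, violet → 987; brown ×10 → 9870 Ω.
Series: 433 + 9870 = 10303 Ω.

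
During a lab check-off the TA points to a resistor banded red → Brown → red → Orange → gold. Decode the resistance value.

212000 Ω

Red → 2 (first significant figure)
Brown → 1 (second significant figure)
Red → 2 (third significant figure)
Orange → ×10^3 multiplier
212 × 1000 = 212000 Ω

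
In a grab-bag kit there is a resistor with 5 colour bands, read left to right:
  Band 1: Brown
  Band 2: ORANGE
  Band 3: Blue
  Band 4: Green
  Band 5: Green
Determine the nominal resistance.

Brown → 1 (first significant figure)
Orange → 3 (second significant figure)
Blue → 6 (third significant figure)
Green → ×10^5 multiplier
136 × 100000 = 13600000 Ω

13600000 Ω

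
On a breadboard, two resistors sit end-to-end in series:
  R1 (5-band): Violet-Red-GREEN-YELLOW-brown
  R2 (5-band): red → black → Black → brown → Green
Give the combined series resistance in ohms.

7252000 Ω

R1: violet, red, green → 725; yellow ×10^4 → 7250000 Ω.
R2: red, black, black → 200; brown ×10 → 2000 Ω.
Series: 7250000 + 2000 = 7252000 Ω.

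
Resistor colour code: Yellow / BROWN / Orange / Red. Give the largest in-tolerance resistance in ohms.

41820 Ω

Yellow → 4 (first significant figure)
Brown → 1 (second significant figure)
Orange → ×10^3 multiplier
Red → ±2% tolerance
41 × 1000 = 41000 Ω
Largest = 41000 × (1 + 2/100) = 41820 Ω.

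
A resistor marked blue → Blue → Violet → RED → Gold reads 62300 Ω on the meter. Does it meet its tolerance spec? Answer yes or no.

no

Blue → 6 (first significant figure)
Blue → 6 (second significant figure)
Violet → 7 (third significant figure)
Red → ×10^2 multiplier
Gold → ±5% tolerance
667 × 100 = 66700 Ω
Allowed range: 63365 Ω to 70035 Ω.
62300 Ω lies outside that range.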